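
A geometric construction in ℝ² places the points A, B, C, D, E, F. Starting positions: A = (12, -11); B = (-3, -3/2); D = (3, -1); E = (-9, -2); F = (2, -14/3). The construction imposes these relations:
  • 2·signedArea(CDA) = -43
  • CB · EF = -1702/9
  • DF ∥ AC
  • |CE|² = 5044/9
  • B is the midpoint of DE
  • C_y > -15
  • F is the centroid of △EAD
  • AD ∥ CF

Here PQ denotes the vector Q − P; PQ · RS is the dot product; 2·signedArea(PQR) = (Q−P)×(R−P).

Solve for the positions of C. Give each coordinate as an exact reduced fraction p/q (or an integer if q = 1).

C = (11, -44/3)

1. C_x = 11  [AD ∥ CF ∩ DF ∥ AC]
2. C_y = -44/3  [AD ∥ CF ∩ DF ∥ AC]
   → C = (11, -44/3)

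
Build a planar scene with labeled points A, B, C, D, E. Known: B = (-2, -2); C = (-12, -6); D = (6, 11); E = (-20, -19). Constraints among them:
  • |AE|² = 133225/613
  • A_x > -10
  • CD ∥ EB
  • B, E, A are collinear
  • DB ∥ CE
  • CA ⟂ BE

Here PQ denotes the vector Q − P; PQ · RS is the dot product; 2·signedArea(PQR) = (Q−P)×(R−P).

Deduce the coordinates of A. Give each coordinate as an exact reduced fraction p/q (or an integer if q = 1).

1. A_x = -5690/613  [B, E, A are collinear ∩ CA ⟂ BE]
2. A_y = -5442/613  [B, E, A are collinear ∩ CA ⟂ BE]
   → A = (-5690/613, -5442/613)

A = (-5690/613, -5442/613)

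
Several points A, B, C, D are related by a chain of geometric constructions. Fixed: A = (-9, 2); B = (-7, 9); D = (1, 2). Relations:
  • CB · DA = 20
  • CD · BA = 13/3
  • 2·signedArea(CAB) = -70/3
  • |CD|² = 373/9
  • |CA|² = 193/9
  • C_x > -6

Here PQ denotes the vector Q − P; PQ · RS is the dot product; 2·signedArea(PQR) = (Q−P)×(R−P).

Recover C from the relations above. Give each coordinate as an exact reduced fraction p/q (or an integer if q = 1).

C = (-5, 13/3)

1. C_x = -5  [2·signedArea(CAB) = -70/3 ∩ CB · DA = 20]
2. C_y = 13/3  [2·signedArea(CAB) = -70/3 ∩ CB · DA = 20]
   → C = (-5, 13/3)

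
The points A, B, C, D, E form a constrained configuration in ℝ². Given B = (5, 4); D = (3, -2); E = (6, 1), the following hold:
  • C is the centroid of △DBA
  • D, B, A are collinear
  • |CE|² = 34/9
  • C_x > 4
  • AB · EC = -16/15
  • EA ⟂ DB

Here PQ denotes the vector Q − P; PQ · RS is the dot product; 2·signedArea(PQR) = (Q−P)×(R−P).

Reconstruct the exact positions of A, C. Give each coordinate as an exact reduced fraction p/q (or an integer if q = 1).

A = (21/5, 8/5)
C = (61/15, 6/5)

1. A_x = 21/5  [D, B, A are collinear ∩ EA ⟂ DB]
2. A_y = 8/5  [D, B, A are collinear ∩ EA ⟂ DB]
   → A = (21/5, 8/5)
3. C_x = 61/15  [C is the centroid of △DBA]
4. C_y = 6/5  [C is the centroid of △DBA]
   → C = (61/15, 6/5)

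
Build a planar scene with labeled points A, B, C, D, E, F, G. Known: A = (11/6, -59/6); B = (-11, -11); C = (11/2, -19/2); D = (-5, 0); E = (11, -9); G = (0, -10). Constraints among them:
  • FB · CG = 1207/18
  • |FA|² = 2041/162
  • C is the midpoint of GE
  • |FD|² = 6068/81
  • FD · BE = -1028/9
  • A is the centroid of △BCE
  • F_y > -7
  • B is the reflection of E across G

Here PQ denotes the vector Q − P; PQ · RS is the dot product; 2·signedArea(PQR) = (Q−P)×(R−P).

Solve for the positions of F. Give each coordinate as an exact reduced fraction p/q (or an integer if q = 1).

F = (7/9, -58/9)

1. F_x = 7/9  [line -22·x + -2·y + 38/9 = 0 ∩ |FA|² = 2041/162]
2. F_y = -58/9  [line -22·x + -2·y + 38/9 = 0 ∩ |FA|² = 2041/162]
   → F = (7/9, -58/9)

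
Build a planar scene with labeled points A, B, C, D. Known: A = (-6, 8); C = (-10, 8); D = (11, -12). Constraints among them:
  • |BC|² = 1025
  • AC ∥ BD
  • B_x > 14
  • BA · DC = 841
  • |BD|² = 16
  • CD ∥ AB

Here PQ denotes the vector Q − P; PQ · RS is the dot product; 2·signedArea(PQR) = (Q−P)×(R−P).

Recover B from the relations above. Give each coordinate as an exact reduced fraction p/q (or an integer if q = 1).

1. B_x = 15  [AC ∥ BD ∩ CD ∥ AB]
2. B_y = -12  [AC ∥ BD ∩ CD ∥ AB]
   → B = (15, -12)

B = (15, -12)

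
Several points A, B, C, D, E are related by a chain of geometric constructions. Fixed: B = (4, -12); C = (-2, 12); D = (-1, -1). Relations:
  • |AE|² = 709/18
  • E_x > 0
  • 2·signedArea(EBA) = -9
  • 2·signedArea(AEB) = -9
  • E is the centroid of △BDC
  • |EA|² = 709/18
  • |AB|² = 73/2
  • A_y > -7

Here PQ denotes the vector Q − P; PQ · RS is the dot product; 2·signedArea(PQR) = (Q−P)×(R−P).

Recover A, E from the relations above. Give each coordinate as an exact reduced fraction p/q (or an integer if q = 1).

1. E_x = 1/3  [E is the centroid of △BDC]
2. E_y = -1/3  [E is the centroid of △BDC]
   → E = (1/3, -1/3)
3. A_x = 3/2  [line 35/3·x + 11/3·y + 19/3 = 0 ∩ |AB|² = 73/2]
4. A_y = -13/2  [line 35/3·x + 11/3·y + 19/3 = 0 ∩ |AB|² = 73/2]
   → A = (3/2, -13/2)

A = (3/2, -13/2)
E = (1/3, -1/3)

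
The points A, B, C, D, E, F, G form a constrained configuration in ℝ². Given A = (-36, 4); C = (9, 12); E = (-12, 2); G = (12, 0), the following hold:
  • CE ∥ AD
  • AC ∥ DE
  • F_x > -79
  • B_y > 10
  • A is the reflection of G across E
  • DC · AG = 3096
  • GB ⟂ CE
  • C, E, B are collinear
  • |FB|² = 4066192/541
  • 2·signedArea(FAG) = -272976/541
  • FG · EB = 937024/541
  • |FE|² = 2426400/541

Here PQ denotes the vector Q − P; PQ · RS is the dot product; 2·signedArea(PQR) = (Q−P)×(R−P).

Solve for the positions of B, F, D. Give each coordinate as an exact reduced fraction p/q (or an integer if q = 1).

B = (3672/541, 5922/541)
D = (-57, -6)
F = (-42624/541, -1594/541)

1. B_x = 3672/541  [C, E, B are collinear ∩ GB ⟂ CE]
2. B_y = 5922/541  [C, E, B are collinear ∩ GB ⟂ CE]
   → B = (3672/541, 5922/541)
3. F_x = -42624/541  [2·signedArea(FAG) = -272976/541 ∩ FG · EB = 937024/541]
4. F_y = -1594/541  [2·signedArea(FAG) = -272976/541 ∩ FG · EB = 937024/541]
   → F = (-42624/541, -1594/541)
5. D_x = -57  [AC ∥ DE ∩ CE ∥ AD]
6. D_y = -6  [AC ∥ DE ∩ CE ∥ AD]
   → D = (-57, -6)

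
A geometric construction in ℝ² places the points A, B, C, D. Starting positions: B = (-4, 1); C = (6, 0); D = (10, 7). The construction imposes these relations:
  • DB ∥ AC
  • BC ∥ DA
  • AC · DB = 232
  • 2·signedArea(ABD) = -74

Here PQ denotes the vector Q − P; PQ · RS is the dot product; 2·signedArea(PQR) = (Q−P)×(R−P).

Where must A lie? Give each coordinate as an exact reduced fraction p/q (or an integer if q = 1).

1. A_x = 20  [DB ∥ AC ∩ BC ∥ DA]
2. A_y = 6  [DB ∥ AC ∩ BC ∥ DA]
   → A = (20, 6)

A = (20, 6)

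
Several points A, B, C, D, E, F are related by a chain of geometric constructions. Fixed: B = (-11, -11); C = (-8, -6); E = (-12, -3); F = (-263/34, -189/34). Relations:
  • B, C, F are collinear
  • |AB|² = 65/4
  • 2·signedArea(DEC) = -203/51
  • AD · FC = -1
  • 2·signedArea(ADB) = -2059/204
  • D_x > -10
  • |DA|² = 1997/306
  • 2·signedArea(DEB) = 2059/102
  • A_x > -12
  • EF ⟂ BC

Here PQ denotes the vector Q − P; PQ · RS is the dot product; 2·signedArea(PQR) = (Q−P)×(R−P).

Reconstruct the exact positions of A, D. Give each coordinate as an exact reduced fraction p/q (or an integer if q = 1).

1. D_x = -463/51  [2·signedArea(DEB) = 2059/102 ∩ 2·signedArea(DEC) = -203/51]
2. D_y = -631/102  [2·signedArea(DEB) = 2059/102 ∩ 2·signedArea(DEC) = -203/51]
   → D = (-463/51, -631/102)
3. A_x = -23/2  [2·signedArea(ADB) = -2059/204 ∩ AD · FC = -1]
4. A_y = -7  [2·signedArea(ADB) = -2059/204 ∩ AD · FC = -1]
   → A = (-23/2, -7)

A = (-23/2, -7)
D = (-463/51, -631/102)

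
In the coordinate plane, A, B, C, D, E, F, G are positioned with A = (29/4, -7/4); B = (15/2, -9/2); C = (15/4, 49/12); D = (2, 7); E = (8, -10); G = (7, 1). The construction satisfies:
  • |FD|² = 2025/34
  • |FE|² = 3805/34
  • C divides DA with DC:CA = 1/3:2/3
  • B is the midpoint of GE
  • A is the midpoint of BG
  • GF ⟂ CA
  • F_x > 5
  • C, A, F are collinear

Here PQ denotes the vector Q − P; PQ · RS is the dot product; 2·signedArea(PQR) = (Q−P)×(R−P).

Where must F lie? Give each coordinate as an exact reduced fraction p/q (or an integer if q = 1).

1. F_x = 203/34  [C, A, F are collinear ∩ GF ⟂ CA]
2. F_y = 13/34  [C, A, F are collinear ∩ GF ⟂ CA]
   → F = (203/34, 13/34)

F = (203/34, 13/34)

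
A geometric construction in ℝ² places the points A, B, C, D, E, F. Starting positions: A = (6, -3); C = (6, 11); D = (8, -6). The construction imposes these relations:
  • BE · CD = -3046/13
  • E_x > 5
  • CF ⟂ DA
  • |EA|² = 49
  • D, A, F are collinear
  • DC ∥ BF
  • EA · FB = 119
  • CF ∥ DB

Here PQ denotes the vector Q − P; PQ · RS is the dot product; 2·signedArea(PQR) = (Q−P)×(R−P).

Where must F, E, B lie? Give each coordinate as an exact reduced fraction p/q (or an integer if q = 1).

1. F_x = -6/13  [D, A, F are collinear ∩ CF ⟂ DA]
2. F_y = 87/13  [D, A, F are collinear ∩ CF ⟂ DA]
   → F = (-6/13, 87/13)
3. B_x = 20/13  [DC ∥ BF ∩ CF ∥ DB]
4. B_y = -134/13  [DC ∥ BF ∩ CF ∥ DB]
   → B = (20/13, -134/13)
5. E_x = 6  [line -2·x + 17·y + -56 = 0 ∩ |EA|² = 49]
6. E_y = 4  [line -2·x + 17·y + -56 = 0 ∩ |EA|² = 49]
   → E = (6, 4)

B = (20/13, -134/13)
E = (6, 4)
F = (-6/13, 87/13)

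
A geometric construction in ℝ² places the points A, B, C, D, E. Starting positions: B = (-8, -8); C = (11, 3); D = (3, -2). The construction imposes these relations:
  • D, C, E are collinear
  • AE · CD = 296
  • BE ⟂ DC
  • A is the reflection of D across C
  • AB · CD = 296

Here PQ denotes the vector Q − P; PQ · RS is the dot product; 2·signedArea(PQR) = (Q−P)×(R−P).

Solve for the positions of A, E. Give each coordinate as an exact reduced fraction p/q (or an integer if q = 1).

A = (19, 8)
E = (-677/89, -768/89)

1. A_x = 19  [A is the reflection of D across C]
2. A_y = 8  [A is the reflection of D across C]
   → A = (19, 8)
3. E_x = -677/89  [D, C, E are collinear ∩ BE ⟂ DC]
4. E_y = -768/89  [D, C, E are collinear ∩ BE ⟂ DC]
   → E = (-677/89, -768/89)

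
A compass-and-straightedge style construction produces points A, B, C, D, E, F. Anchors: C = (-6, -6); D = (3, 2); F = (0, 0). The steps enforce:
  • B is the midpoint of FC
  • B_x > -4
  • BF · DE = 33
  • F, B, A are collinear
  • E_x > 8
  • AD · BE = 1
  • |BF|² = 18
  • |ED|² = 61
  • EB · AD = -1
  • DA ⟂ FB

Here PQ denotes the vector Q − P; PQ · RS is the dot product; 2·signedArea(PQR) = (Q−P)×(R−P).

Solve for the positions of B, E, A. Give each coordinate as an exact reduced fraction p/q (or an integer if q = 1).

1. B_x = -3  [B is the midpoint of FC]
2. B_y = -3  [B is the midpoint of FC]
   → B = (-3, -3)
3. E_x = 9  [line 3·x + 3·y + -48 = 0 ∩ |ED|² = 61]
4. E_y = 7  [line 3·x + 3·y + -48 = 0 ∩ |ED|² = 61]
   → E = (9, 7)
5. A_x = 5/2  [EB · AD = -1 ∩ F, B, A are collinear]
6. A_y = 5/2  [EB · AD = -1 ∩ F, B, A are collinear]
   → A = (5/2, 5/2)

A = (5/2, 5/2)
B = (-3, -3)
E = (9, 7)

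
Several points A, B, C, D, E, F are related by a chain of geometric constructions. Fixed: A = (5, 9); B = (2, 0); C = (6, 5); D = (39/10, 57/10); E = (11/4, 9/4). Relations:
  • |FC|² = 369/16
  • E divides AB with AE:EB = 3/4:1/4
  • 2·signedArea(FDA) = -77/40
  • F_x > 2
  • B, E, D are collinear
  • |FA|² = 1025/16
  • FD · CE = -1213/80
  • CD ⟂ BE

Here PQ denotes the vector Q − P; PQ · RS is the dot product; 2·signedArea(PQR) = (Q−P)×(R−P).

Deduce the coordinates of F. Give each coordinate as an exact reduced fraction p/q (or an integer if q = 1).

1. F_x = 3  [2·signedArea(FDA) = -77/40 ∩ FD · CE = -1213/80]
2. F_y = 5/4  [2·signedArea(FDA) = -77/40 ∩ FD · CE = -1213/80]
   → F = (3, 5/4)

F = (3, 5/4)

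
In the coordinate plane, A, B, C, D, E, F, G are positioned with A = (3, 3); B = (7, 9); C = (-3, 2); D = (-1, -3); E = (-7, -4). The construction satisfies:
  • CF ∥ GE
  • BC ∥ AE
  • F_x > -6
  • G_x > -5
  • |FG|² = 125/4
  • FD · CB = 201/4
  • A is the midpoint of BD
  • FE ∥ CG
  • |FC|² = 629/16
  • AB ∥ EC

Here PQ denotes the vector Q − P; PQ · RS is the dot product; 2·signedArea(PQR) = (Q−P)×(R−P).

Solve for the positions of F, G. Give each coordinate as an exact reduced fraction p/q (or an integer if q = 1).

F = (-11/2, -15/4)
G = (-9/2, 7/4)

1. F_x = -11/2  [line -10·x + -7·y + -325/4 = 0 ∩ |FC|² = 629/16]
2. F_y = -15/4  [line -10·x + -7·y + -325/4 = 0 ∩ |FC|² = 629/16]
   → F = (-11/2, -15/4)
3. G_x = -9/2  [CF ∥ GE ∩ FE ∥ CG]
4. G_y = 7/4  [CF ∥ GE ∩ FE ∥ CG]
   → G = (-9/2, 7/4)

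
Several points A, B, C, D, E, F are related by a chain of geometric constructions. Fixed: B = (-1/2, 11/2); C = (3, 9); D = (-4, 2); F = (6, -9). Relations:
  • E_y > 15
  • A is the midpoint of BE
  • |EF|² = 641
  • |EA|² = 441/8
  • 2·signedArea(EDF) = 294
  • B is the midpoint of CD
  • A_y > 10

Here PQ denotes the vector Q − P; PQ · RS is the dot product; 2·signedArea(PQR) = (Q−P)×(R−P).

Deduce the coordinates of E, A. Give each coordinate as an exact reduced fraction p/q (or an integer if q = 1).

A = (19/4, 43/4)
E = (10, 16)

1. E_x = 10  [line 11·x + 10·y + -270 = 0 ∩ |EF|² = 641]
2. E_y = 16  [line 11·x + 10·y + -270 = 0 ∩ |EF|² = 641]
   → E = (10, 16)
3. A_x = 19/4  [A is the midpoint of BE]
4. A_y = 43/4  [A is the midpoint of BE]
   → A = (19/4, 43/4)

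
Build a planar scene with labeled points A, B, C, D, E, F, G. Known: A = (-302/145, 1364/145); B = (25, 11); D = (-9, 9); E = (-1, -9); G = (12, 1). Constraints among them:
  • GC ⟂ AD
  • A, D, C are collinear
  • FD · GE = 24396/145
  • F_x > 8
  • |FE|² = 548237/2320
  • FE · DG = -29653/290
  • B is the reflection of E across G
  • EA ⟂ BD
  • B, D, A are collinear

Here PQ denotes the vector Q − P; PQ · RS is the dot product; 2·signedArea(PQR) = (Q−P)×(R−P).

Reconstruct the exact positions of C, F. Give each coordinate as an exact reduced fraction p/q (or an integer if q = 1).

C = (3323/290, 2959/290)
F = (2459/290, 1799/580)

1. C_x = 3323/290  [A, D, C are collinear ∩ GC ⟂ AD]
2. C_y = 2959/290  [A, D, C are collinear ∩ GC ⟂ AD]
   → C = (3323/290, 2959/290)
3. F_x = 2459/290  [FE · DG = -29653/290 ∩ FD · GE = 24396/145]
4. F_y = 1799/580  [FE · DG = -29653/290 ∩ FD · GE = 24396/145]
   → F = (2459/290, 1799/580)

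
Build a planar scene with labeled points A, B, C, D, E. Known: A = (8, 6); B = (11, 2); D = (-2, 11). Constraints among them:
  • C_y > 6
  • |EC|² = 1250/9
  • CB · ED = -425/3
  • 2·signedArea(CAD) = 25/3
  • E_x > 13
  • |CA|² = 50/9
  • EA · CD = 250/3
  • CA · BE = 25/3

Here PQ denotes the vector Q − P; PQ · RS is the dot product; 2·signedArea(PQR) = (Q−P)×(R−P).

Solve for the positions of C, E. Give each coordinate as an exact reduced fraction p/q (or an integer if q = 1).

1. C_x = 17/3  [line -5·x + -10·y + 275/3 = 0 ∩ |CA|² = 50/9]
2. C_y = 19/3  [line -5·x + -10·y + 275/3 = 0 ∩ |CA|² = 50/9]
   → C = (17/3, 19/3)
3. E_x = 14  [CB · ED = -425/3 ∩ EA · CD = 250/3]
4. E_y = -2  [CB · ED = -425/3 ∩ EA · CD = 250/3]
   → E = (14, -2)

C = (17/3, 19/3)
E = (14, -2)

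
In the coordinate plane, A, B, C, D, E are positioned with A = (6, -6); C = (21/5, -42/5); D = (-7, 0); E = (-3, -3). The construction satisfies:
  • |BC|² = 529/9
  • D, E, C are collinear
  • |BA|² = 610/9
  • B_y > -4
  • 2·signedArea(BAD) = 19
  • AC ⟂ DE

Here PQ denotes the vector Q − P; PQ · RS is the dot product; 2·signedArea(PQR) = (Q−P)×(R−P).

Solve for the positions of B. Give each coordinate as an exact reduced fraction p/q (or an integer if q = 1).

1. B_x = -29/15  [line -6·x + -13·y + -61 = 0 ∩ |BA|² = 610/9]
2. B_y = -19/5  [line -6·x + -13·y + -61 = 0 ∩ |BA|² = 610/9]
   → B = (-29/15, -19/5)

B = (-29/15, -19/5)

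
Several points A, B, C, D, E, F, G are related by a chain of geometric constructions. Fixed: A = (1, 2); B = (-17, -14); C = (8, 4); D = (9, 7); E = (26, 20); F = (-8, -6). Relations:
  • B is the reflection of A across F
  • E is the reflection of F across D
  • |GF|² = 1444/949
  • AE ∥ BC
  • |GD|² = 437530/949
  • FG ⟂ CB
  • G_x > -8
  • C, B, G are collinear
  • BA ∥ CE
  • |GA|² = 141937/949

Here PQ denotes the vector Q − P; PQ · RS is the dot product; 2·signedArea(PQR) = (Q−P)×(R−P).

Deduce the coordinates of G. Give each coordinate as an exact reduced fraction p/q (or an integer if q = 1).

1. G_x = -6908/949  [C, B, G are collinear ∩ FG ⟂ CB]
2. G_y = -6644/949  [C, B, G are collinear ∩ FG ⟂ CB]
   → G = (-6908/949, -6644/949)

G = (-6908/949, -6644/949)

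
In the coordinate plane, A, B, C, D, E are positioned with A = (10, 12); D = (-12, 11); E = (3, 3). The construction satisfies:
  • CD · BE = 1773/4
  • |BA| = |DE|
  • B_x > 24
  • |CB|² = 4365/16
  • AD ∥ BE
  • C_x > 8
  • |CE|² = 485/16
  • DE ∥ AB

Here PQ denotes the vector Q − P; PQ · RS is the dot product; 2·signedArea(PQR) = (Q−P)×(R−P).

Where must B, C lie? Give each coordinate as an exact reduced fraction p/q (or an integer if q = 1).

B = (25, 4)
C = (17/2, 13/4)

1. B_x = 25  [AD ∥ BE ∩ DE ∥ AB]
2. B_y = 4  [AD ∥ BE ∩ DE ∥ AB]
   → B = (25, 4)
3. C_x = 17/2  [line 22·x + 1·y + -761/4 = 0 ∩ |CE|² = 485/16]
4. C_y = 13/4  [line 22·x + 1·y + -761/4 = 0 ∩ |CE|² = 485/16]
   → C = (17/2, 13/4)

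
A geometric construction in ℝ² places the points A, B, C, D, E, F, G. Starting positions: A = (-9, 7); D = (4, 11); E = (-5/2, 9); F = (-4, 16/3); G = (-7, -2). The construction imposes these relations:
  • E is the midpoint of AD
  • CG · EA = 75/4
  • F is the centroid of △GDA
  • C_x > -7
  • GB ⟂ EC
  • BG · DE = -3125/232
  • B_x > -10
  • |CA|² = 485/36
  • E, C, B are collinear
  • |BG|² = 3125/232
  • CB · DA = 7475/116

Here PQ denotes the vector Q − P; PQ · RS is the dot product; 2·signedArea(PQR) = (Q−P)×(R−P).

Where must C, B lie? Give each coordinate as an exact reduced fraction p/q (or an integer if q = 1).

B = (-1137/116, 43/116)
C = (-37/6, 14/3)

1. C_x = -37/6  [line 13/2·x + 2·y + 123/4 = 0 ∩ |CA|² = 485/36]
2. C_y = 14/3  [line 13/2·x + 2·y + 123/4 = 0 ∩ |CA|² = 485/36]
   → C = (-37/6, 14/3)
3. B_x = -1137/116  [CB · DA = 7475/116 ∩ E, C, B are collinear]
4. B_y = 43/116  [CB · DA = 7475/116 ∩ E, C, B are collinear]
   → B = (-1137/116, 43/116)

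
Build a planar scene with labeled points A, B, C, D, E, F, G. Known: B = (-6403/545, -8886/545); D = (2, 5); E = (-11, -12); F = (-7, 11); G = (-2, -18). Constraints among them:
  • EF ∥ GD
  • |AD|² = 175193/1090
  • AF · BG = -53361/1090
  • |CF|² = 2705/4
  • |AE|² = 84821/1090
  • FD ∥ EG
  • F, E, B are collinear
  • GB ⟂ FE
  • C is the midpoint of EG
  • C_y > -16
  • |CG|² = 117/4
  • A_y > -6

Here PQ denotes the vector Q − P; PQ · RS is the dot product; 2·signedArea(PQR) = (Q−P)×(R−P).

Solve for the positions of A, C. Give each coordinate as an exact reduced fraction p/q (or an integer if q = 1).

A = (-5313/1090, -6161/1090)
C = (-13/2, -15)

1. A_x = -5313/1090  [line -5313/545·x + 924/545·y + -41349/1090 = 0 ∩ |AE|² = 84821/1090]
2. A_y = -6161/1090  [line -5313/545·x + 924/545·y + -41349/1090 = 0 ∩ |AE|² = 84821/1090]
   → A = (-5313/1090, -6161/1090)
3. C_x = -13/2  [C is the midpoint of EG]
4. C_y = -15  [C is the midpoint of EG]
   → C = (-13/2, -15)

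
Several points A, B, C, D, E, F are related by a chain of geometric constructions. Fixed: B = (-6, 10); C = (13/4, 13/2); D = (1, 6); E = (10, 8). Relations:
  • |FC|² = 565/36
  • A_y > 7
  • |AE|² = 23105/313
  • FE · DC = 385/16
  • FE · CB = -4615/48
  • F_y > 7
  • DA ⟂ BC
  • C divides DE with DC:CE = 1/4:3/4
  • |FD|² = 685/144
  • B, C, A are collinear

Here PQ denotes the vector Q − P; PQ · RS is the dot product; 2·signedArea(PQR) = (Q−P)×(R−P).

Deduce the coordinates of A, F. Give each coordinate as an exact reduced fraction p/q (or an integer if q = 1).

A = (453/313, 2248/313)
F = (-7/12, 15/2)

1. A_x = 453/313  [B, C, A are collinear ∩ DA ⟂ BC]
2. A_y = 2248/313  [B, C, A are collinear ∩ DA ⟂ BC]
   → A = (453/313, 2248/313)
3. F_x = -7/12  [FE · DC = 385/16 ∩ FE · CB = -4615/48]
4. F_y = 15/2  [FE · DC = 385/16 ∩ FE · CB = -4615/48]
   → F = (-7/12, 15/2)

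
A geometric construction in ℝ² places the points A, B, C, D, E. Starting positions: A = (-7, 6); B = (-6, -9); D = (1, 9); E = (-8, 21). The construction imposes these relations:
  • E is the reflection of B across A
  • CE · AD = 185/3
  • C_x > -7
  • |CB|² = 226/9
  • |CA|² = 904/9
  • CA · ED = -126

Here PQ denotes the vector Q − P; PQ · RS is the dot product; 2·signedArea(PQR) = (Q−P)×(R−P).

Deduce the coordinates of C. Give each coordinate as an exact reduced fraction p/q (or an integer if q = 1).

C = (-19/3, -4)

1. C_x = -19/3  [CE · AD = 185/3 ∩ CA · ED = -126]
2. C_y = -4  [CE · AD = 185/3 ∩ CA · ED = -126]
   → C = (-19/3, -4)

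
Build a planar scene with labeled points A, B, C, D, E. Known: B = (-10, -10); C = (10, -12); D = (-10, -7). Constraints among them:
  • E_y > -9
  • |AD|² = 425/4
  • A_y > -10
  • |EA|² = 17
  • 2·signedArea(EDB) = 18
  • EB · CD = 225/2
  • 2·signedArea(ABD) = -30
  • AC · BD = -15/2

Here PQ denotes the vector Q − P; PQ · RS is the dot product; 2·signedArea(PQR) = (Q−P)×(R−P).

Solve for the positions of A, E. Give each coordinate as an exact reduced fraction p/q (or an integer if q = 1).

1. A_x = 0  [2·signedArea(ABD) = -30 ∩ AC · BD = -15/2]
2. A_y = -19/2  [2·signedArea(ABD) = -30 ∩ AC · BD = -15/2]
   → A = (0, -19/2)
3. E_x = -4  [2·signedArea(EDB) = 18 ∩ EB · CD = 225/2]
4. E_y = -17/2  [2·signedArea(EDB) = 18 ∩ EB · CD = 225/2]
   → E = (-4, -17/2)

A = (0, -19/2)
E = (-4, -17/2)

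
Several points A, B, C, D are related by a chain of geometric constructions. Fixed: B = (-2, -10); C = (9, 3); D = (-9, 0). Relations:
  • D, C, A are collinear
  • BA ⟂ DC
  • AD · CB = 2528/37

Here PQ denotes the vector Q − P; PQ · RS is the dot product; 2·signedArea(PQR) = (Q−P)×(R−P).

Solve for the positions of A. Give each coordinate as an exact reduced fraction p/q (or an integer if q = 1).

A = (-141/37, 32/37)

1. A_x = -141/37  [D, C, A are collinear ∩ BA ⟂ DC]
2. A_y = 32/37  [D, C, A are collinear ∩ BA ⟂ DC]
   → A = (-141/37, 32/37)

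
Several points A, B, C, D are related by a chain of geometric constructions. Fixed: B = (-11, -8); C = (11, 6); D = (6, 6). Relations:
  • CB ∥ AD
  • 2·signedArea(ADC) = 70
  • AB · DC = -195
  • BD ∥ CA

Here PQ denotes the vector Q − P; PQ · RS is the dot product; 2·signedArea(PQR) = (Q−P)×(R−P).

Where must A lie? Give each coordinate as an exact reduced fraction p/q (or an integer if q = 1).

A = (28, 20)

1. A_x = 28  [CB ∥ AD ∩ BD ∥ CA]
2. A_y = 20  [CB ∥ AD ∩ BD ∥ CA]
   → A = (28, 20)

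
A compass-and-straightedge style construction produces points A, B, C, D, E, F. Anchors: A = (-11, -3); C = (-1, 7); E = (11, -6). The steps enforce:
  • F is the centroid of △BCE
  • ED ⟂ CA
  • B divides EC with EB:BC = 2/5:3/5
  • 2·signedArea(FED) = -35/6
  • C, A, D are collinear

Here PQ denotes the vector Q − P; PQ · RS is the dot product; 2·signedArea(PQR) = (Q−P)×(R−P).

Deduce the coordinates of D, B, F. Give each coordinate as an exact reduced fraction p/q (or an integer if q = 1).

1. D_x = -3/2  [C, A, D are collinear ∩ ED ⟂ CA]
2. D_y = 13/2  [C, A, D are collinear ∩ ED ⟂ CA]
   → D = (-3/2, 13/2)
3. B_x = 31/5  [B divides EC with EB:BC = 2/5:3/5]
4. B_y = -4/5  [B divides EC with EB:BC = 2/5:3/5]
   → B = (31/5, -4/5)
5. F_x = 27/5  [F is the centroid of △BCE]
6. F_y = 1/15  [F is the centroid of △BCE]
   → F = (27/5, 1/15)

B = (31/5, -4/5)
D = (-3/2, 13/2)
F = (27/5, 1/15)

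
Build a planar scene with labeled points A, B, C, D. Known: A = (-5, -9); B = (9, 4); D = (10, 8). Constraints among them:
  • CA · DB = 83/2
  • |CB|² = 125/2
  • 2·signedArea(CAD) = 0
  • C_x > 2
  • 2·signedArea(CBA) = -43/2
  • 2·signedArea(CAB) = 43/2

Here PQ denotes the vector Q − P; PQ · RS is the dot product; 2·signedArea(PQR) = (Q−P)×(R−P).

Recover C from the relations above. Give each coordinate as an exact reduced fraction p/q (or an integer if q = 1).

C = (5/2, -1/2)

1. C_x = 5/2  [2·signedArea(CAD) = 0 ∩ 2·signedArea(CAB) = 43/2]
2. C_y = -1/2  [2·signedArea(CAD) = 0 ∩ 2·signedArea(CAB) = 43/2]
   → C = (5/2, -1/2)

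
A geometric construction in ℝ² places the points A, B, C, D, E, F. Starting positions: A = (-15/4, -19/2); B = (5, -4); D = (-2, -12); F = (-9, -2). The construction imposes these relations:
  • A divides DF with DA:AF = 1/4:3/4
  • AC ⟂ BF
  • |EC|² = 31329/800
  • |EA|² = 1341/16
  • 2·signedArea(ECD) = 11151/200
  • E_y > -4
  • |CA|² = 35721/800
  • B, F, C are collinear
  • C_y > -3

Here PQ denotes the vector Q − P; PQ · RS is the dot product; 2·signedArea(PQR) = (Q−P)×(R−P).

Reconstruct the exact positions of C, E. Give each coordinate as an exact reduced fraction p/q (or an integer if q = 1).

C = (-561/200, -577/200)
E = (339/100, -377/100)

1. C_x = -561/200  [B, F, C are collinear ∩ AC ⟂ BF]
2. C_y = -577/200  [B, F, C are collinear ∩ AC ⟂ BF]
   → C = (-561/200, -577/200)
3. E_x = 339/100  [line 1823/200·x + 161/200·y + -5573/200 = 0 ∩ |EA|² = 1341/16]
4. E_y = -377/100  [line 1823/200·x + 161/200·y + -5573/200 = 0 ∩ |EA|² = 1341/16]
   → E = (339/100, -377/100)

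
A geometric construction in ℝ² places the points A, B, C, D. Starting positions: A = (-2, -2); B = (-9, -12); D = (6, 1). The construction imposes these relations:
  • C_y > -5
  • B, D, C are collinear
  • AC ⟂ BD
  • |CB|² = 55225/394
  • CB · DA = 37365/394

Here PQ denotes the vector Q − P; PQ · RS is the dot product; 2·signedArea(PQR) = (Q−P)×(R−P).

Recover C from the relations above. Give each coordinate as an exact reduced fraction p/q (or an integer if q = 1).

C = (-21/394, -1673/394)

1. C_x = -21/394  [B, D, C are collinear ∩ AC ⟂ BD]
2. C_y = -1673/394  [B, D, C are collinear ∩ AC ⟂ BD]
   → C = (-21/394, -1673/394)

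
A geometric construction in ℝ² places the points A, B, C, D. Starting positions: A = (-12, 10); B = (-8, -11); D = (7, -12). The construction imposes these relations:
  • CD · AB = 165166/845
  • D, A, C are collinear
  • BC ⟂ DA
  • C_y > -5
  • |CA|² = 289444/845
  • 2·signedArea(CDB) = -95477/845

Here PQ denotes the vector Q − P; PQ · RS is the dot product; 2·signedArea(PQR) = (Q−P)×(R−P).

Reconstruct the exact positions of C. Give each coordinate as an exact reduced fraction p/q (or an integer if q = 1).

1. C_x = 82/845  [D, A, C are collinear ∩ BC ⟂ DA]
2. C_y = -3386/845  [D, A, C are collinear ∩ BC ⟂ DA]
   → C = (82/845, -3386/845)

C = (82/845, -3386/845)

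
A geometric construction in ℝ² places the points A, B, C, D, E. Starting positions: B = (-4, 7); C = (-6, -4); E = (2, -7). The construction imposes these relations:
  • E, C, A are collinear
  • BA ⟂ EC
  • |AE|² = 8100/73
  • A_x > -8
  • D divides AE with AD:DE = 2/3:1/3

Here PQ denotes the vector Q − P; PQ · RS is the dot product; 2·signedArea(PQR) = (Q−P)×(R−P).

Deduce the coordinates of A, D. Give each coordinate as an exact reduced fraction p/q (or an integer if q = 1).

1. A_x = -574/73  [E, C, A are collinear ∩ BA ⟂ EC]
2. A_y = -241/73  [E, C, A are collinear ∩ BA ⟂ EC]
   → A = (-574/73, -241/73)
3. D_x = -94/73  [D divides AE with AD:DE = 2/3:1/3]
4. D_y = -421/73  [D divides AE with AD:DE = 2/3:1/3]
   → D = (-94/73, -421/73)

A = (-574/73, -241/73)
D = (-94/73, -421/73)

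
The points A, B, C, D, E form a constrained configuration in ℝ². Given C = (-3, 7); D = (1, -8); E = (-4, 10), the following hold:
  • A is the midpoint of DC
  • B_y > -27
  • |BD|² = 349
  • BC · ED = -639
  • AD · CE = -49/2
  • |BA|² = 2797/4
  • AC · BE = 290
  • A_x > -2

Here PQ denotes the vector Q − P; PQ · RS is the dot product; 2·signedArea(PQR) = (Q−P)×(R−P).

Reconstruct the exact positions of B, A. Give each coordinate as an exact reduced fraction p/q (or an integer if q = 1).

1. B_x = 6  [line -5·x + 18·y + 498 = 0 ∩ |BD|² = 349]
2. B_y = -26  [line -5·x + 18·y + 498 = 0 ∩ |BD|² = 349]
   → B = (6, -26)
3. A_x = -1  [A is the midpoint of DC]
4. A_y = -1/2  [A is the midpoint of DC]
   → A = (-1, -1/2)

A = (-1, -1/2)
B = (6, -26)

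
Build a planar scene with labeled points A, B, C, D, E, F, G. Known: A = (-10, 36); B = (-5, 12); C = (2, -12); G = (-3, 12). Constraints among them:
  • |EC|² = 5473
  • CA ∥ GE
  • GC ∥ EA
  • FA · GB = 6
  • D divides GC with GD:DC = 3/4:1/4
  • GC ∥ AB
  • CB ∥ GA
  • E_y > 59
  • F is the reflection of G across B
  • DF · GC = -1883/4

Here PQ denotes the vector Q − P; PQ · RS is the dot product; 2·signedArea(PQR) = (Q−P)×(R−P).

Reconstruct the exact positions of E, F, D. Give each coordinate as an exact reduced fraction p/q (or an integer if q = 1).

D = (3/4, -6)
E = (-15, 60)
F = (-7, 12)

1. E_x = -15  [GC ∥ EA ∩ CA ∥ GE]
2. E_y = 60  [GC ∥ EA ∩ CA ∥ GE]
   → E = (-15, 60)
3. F_x = -7  [F is the reflection of G across B]
4. F_y = 12  [F is the reflection of G across B]
   → F = (-7, 12)
5. D_x = 3/4  [D divides GC with GD:DC = 3/4:1/4]
6. D_y = -6  [D divides GC with GD:DC = 3/4:1/4]
   → D = (3/4, -6)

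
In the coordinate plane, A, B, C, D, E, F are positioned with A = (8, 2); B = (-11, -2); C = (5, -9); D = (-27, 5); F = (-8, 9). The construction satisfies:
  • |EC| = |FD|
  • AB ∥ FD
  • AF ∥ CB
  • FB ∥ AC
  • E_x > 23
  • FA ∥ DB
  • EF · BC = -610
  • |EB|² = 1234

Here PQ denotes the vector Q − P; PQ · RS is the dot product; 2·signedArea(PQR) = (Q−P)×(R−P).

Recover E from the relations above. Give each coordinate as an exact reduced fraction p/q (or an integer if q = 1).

E = (24, -5)

1. E_x = 24  [line -16·x + 7·y + 419 = 0 ∩ |EB|² = 1234]
2. E_y = -5  [line -16·x + 7·y + 419 = 0 ∩ |EB|² = 1234]
   → E = (24, -5)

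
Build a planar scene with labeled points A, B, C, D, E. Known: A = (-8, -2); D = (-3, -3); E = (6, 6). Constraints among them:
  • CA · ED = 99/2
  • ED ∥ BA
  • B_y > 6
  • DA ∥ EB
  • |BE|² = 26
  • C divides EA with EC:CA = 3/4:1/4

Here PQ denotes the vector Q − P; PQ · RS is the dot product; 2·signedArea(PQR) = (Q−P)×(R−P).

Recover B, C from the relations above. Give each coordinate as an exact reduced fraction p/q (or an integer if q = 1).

1. B_x = 1  [ED ∥ BA ∩ DA ∥ EB]
2. B_y = 7  [ED ∥ BA ∩ DA ∥ EB]
   → B = (1, 7)
3. C_x = -9/2  [C divides EA with EC:CA = 3/4:1/4]
4. C_y = 0  [C divides EA with EC:CA = 3/4:1/4]
   → C = (-9/2, 0)

B = (1, 7)
C = (-9/2, 0)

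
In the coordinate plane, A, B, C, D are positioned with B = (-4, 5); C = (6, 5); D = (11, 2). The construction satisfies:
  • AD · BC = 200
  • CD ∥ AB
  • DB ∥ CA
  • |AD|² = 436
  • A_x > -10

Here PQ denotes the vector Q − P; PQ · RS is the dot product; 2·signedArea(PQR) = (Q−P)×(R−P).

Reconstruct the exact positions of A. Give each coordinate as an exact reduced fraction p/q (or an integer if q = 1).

A = (-9, 8)

1. A_x = -9  [CD ∥ AB ∩ DB ∥ CA]
2. A_y = 8  [CD ∥ AB ∩ DB ∥ CA]
   → A = (-9, 8)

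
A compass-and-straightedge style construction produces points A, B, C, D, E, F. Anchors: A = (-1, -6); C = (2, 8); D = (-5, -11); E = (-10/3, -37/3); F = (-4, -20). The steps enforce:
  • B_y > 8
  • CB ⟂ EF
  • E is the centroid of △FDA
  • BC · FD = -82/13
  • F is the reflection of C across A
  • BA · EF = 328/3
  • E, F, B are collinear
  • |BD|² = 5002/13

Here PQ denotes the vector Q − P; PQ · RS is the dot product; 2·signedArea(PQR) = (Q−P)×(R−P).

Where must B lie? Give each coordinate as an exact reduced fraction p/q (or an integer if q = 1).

1. B_x = -20/13  [E, F, B are collinear ∩ CB ⟂ EF]
2. B_y = 108/13  [E, F, B are collinear ∩ CB ⟂ EF]
   → B = (-20/13, 108/13)

B = (-20/13, 108/13)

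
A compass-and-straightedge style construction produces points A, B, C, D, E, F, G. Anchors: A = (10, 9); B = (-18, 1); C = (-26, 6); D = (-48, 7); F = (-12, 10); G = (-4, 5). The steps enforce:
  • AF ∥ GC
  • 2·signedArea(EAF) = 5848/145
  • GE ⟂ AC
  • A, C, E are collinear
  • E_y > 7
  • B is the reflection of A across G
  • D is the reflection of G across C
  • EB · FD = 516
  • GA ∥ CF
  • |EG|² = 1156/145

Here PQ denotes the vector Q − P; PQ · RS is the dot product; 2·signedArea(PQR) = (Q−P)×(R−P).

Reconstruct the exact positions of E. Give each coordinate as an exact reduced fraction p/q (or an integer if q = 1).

1. E_x = -614/145  [A, C, E are collinear ∩ GE ⟂ AC]
2. E_y = 1133/145  [A, C, E are collinear ∩ GE ⟂ AC]
   → E = (-614/145, 1133/145)

E = (-614/145, 1133/145)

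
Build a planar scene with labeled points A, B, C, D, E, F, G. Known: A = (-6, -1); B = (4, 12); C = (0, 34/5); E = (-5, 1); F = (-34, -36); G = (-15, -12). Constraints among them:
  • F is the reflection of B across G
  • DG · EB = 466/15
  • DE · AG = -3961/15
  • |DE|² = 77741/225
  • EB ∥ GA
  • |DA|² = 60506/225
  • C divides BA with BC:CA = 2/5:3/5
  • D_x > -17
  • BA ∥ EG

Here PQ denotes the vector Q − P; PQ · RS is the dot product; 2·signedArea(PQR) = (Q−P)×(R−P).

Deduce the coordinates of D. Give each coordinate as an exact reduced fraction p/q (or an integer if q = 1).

D = (-49/3, -206/15)

1. D_x = -49/3  [line -9·x + -11·y + -4471/15 = 0 ∩ |DE|² = 77741/225]
2. D_y = -206/15  [line -9·x + -11·y + -4471/15 = 0 ∩ |DE|² = 77741/225]
   → D = (-49/3, -206/15)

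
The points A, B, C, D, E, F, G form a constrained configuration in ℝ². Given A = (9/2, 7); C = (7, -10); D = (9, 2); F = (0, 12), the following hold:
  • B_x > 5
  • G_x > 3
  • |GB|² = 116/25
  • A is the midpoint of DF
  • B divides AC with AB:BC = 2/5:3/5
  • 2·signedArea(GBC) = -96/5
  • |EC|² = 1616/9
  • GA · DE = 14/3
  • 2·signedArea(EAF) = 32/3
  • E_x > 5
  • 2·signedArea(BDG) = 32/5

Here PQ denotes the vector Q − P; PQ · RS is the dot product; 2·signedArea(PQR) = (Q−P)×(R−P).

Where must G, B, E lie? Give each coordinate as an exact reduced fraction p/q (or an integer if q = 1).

B = (11/2, 1/5)
E = (17/3, 10/3)
G = (7/2, 1)

1. B_x = 11/2  [B divides AC with AB:BC = 2/5:3/5]
2. B_y = 1/5  [B divides AC with AB:BC = 2/5:3/5]
   → B = (11/2, 1/5)
3. G_x = 7/2  [2·signedArea(GBC) = -96/5 ∩ 2·signedArea(BDG) = 32/5]
4. G_y = 1  [2·signedArea(GBC) = -96/5 ∩ 2·signedArea(BDG) = 32/5]
   → G = (7/2, 1)
5. E_x = 17/3  [2·signedArea(EAF) = 32/3 ∩ GA · DE = 14/3]
6. E_y = 10/3  [2·signedArea(EAF) = 32/3 ∩ GA · DE = 14/3]
   → E = (17/3, 10/3)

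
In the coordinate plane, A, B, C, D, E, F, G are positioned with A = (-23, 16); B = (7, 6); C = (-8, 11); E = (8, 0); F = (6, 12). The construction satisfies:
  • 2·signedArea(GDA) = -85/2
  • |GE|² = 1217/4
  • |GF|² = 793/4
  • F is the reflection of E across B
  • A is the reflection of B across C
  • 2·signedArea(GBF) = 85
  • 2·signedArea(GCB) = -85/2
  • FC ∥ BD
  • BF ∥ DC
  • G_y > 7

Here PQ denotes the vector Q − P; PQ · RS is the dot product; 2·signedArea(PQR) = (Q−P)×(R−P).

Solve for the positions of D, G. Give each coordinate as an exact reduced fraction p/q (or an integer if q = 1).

1. D_x = -7  [BF ∥ DC ∩ FC ∥ BD]
2. D_y = 5  [BF ∥ DC ∩ FC ∥ BD]
   → D = (-7, 5)
3. G_x = -15/2  [2·signedArea(GCB) = -85/2 ∩ 2·signedArea(GBF) = 85]
4. G_y = 8  [2·signedArea(GCB) = -85/2 ∩ 2·signedArea(GBF) = 85]
   → G = (-15/2, 8)

D = (-7, 5)
G = (-15/2, 8)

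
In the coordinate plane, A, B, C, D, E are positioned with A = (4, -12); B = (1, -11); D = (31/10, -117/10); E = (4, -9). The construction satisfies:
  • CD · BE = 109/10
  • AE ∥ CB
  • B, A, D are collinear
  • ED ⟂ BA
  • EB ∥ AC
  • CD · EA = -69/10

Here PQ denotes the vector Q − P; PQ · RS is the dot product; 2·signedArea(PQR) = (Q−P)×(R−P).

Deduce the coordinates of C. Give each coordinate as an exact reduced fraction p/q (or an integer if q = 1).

1. C_x = 1  [AE ∥ CB ∩ EB ∥ AC]
2. C_y = -14  [AE ∥ CB ∩ EB ∥ AC]
   → C = (1, -14)

C = (1, -14)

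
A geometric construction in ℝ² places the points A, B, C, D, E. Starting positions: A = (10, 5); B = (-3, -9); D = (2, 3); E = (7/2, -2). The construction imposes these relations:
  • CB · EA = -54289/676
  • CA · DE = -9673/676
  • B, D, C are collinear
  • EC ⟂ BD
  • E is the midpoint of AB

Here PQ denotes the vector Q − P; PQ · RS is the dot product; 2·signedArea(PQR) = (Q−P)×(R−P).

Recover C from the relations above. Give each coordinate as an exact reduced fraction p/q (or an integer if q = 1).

C = (151/338, -123/169)

1. C_x = 151/338  [B, D, C are collinear ∩ EC ⟂ BD]
2. C_y = -123/169  [B, D, C are collinear ∩ EC ⟂ BD]
   → C = (151/338, -123/169)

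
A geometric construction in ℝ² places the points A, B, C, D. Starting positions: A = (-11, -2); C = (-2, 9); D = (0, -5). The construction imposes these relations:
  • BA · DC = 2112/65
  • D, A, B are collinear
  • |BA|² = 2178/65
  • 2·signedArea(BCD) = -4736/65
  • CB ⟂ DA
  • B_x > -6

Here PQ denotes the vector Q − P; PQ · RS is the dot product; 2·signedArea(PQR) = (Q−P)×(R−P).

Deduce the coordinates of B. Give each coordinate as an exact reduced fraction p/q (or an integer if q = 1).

B = (-352/65, -229/65)

1. B_x = -352/65  [D, A, B are collinear ∩ CB ⟂ DA]
2. B_y = -229/65  [D, A, B are collinear ∩ CB ⟂ DA]
   → B = (-352/65, -229/65)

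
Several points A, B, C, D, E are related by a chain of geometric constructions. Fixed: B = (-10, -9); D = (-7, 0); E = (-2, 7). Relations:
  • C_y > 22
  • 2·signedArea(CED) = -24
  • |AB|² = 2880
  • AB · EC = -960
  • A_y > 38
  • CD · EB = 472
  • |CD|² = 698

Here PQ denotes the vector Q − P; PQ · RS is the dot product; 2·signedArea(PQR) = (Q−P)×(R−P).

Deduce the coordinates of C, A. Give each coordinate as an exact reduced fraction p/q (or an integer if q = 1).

A = (14, 39)
C = (6, 23)

1. C_x = 6  [2·signedArea(CED) = -24 ∩ CD · EB = 472]
2. C_y = 23  [2·signedArea(CED) = -24 ∩ CD · EB = 472]
   → C = (6, 23)
3. A_x = 14  [line -8·x + -16·y + 736 = 0 ∩ |AB|² = 2880]
4. A_y = 39  [line -8·x + -16·y + 736 = 0 ∩ |AB|² = 2880]
   → A = (14, 39)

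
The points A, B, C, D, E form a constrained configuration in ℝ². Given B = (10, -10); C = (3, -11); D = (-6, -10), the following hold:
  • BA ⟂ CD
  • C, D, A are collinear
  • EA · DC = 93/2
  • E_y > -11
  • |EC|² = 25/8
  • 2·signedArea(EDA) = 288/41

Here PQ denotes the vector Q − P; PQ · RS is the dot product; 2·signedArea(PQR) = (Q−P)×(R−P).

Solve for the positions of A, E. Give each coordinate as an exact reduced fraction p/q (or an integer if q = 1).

A = (402/41, -482/41)
E = (19/4, -43/4)

1. A_x = 402/41  [C, D, A are collinear ∩ BA ⟂ CD]
2. A_y = -482/41  [C, D, A are collinear ∩ BA ⟂ CD]
   → A = (402/41, -482/41)
3. E_x = 19/4  [2·signedArea(EDA) = 288/41 ∩ EA · DC = 93/2]
4. E_y = -43/4  [2·signedArea(EDA) = 288/41 ∩ EA · DC = 93/2]
   → E = (19/4, -43/4)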